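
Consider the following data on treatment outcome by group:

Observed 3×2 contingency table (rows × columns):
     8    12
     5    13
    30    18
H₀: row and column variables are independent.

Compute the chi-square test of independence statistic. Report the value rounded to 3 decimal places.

test statistic = 7.356

Row totals [20, 18, 48], col totals [43, 43], n=86
χ² = (8−10.00)²/10.00 + (12−10.00)²/10.00 + (5−9.00)²/9.00 + (13−9.00)²/9.00 + (30−24.00)²/24.00 + (18−24.00)²/24.00 = 7.3556
df = 2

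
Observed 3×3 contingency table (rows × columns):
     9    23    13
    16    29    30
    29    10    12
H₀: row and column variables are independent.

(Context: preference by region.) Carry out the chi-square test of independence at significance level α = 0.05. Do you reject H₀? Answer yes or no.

reject H₀: yes

Row totals [45, 75, 51], col totals [54, 62, 55], n=171
χ² = (9−14.21)²/14.21 + (23−16.32)²/16.32 + (13−14.47)²/14.47 + (16−23.68)²/23.68 + (29−27.19)²/27.19 + (30−24.12)²/24.12 + (29−16.11)²/16.11 + (10−18.49)²/18.49 + (12−16.40)²/16.40 = 24.2496
df = 4
p-value (upper-tail) = 0.00007
At α=0.05: p < α → reject H₀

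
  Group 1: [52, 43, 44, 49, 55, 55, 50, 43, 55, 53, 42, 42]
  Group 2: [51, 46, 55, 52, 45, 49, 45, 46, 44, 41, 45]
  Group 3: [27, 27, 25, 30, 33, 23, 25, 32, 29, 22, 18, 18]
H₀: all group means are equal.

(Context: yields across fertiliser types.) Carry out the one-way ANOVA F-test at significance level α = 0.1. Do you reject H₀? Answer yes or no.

reject H₀: yes

Group means [48.58, 47.18, 25.75], grand mean 40.314
SSB = Σnᵢ(x̄ᵢ−x̄)² = 3884.740; SSW = ΣΣ(x−x̄ᵢ)² = 760.803
MSB = 3884.740/2 = 1942.3699; MSW = 760.803/32 = 23.7751
F = MSB/MSW = 81.6977
df = (2, 32)
p-value (upper-tail) = 0.00000
At α=0.1: p < α → reject H₀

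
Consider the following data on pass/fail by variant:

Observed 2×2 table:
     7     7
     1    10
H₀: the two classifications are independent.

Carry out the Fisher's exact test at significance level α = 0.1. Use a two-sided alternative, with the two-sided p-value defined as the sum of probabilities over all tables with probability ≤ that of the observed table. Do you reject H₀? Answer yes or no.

reject H₀: yes

Margins: r₁=14, r₂=11, c₁=8, c₂=17, n=25
p_obs = C(14,7)·C(11,1)/C(25,8); sum pmf over tables with pmf ≤ p_obs
p-value (two-sided) = 0.04211
At α=0.1: p < α → reject H₀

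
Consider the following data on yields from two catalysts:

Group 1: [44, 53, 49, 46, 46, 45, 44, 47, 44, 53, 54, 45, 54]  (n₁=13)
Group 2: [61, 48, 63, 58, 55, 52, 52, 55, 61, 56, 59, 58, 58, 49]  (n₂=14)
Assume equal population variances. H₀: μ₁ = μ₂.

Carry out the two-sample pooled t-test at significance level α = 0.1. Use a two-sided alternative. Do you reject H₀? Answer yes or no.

x̄₁=48.000, s₁=4.062, n₁=13
x̄₂=56.071, s₂=4.531, n₂=14
s_p² = [12·4.062² + 13·4.531²]/25 = 18.5971
SE = √(s_p²·(1/13+1/14)) = 1.6610
t = (48.000−56.071)/1.6610 = -4.8594
df = 25
p-value (two-sided) = 0.00005
At α=0.1: p < α → reject H₀

reject H₀: yes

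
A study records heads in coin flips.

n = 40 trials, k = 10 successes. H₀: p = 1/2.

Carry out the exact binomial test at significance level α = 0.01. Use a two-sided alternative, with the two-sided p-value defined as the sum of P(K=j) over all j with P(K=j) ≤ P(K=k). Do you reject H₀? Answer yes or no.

Exact binomial: n=40, k=10, p₀=1/2=0.5000
P(X=j) = C(n,j)·p₀^j·(1−p₀)^(n−j); p = Σ P(X=j) over j with P(X=j) ≤ P(X=10)
p-value (two-sided) = 0.00222
At α=0.01: p < α → reject H₀

reject H₀: yes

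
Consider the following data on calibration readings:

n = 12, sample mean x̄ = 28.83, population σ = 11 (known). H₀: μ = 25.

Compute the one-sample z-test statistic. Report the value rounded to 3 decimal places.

SE = σ/√n = 11/√12 = 3.1754
z = (x̄−μ₀)/SE = (28.83−25)/3.1754 = 1.2061

test statistic = 1.206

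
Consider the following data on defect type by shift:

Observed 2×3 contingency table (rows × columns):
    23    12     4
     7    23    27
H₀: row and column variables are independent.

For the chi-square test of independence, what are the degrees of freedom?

df = (r−1)(c−1) = (2−1)·(3−1) = 2

degrees of freedom = 2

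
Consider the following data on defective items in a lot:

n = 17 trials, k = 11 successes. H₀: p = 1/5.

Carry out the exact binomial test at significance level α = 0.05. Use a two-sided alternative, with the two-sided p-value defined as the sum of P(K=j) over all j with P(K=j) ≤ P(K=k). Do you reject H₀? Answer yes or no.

Exact binomial: n=17, k=11, p₀=1/5=0.2000
P(X=j) = C(n,j)·p₀^j·(1−p₀)^(n−j); p = Σ P(X=j) over j with P(X=j) ≤ P(X=11)
p-value (two-sided) = 0.00008
At α=0.05: p < α → reject H₀

reject H₀: yes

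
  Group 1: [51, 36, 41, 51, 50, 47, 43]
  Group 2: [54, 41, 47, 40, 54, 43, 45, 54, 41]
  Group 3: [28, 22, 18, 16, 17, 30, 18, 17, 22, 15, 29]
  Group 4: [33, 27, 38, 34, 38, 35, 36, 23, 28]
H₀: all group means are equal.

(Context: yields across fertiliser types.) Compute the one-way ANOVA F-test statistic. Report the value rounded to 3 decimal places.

Group means [45.57, 46.56, 21.09, 32.44], grand mean 35.056
SSB = Σnᵢ(x̄ᵢ−x̄)² = 4170.821; SSW = ΣΣ(x−x̄ᵢ)² = 1015.068
MSB = 4170.821/3 = 1390.2737; MSW = 1015.068/32 = 31.7209
F = MSB/MSW = 43.8284
df = (3, 32)

test statistic = 43.828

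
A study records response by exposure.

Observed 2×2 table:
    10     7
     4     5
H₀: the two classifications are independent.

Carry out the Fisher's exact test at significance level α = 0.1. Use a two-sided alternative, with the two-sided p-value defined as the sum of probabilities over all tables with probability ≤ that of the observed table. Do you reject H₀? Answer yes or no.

reject H₀: no

Margins: r₁=17, r₂=9, c₁=14, c₂=12, n=26
p_obs = C(17,10)·C(9,4)/C(26,14); sum pmf over tables with pmf ≤ p_obs
p-value (two-sided) = 0.68284
At α=0.1: p ≥ α → fail to reject H₀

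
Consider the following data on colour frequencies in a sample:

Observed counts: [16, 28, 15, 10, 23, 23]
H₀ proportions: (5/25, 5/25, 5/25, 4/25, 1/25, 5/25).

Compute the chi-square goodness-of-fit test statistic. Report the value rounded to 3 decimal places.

n = 115; E_i = n·p_i = [23.00, 23.00, 23.00, 18.40, 4.60, 23.00]
χ² = (16−23.00)²/23.00 + (28−23.00)²/23.00 + (15−23.00)²/23.00 + (10−18.40)²/18.40 + (23−4.60)²/4.60 + (23−23.00)²/23.00 = 83.4348
df = 5

test statistic = 83.435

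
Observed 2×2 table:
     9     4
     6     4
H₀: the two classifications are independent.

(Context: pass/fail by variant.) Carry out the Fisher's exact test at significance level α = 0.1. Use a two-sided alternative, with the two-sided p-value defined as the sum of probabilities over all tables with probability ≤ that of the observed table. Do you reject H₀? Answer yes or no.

Margins: r₁=13, r₂=10, c₁=15, c₂=8, n=23
p_obs = C(13,9)·C(10,6)/C(23,15); sum pmf over tables with pmf ≤ p_obs
p-value (two-sided) = 0.68502
At α=0.1: p ≥ α → fail to reject H₀

reject H₀: no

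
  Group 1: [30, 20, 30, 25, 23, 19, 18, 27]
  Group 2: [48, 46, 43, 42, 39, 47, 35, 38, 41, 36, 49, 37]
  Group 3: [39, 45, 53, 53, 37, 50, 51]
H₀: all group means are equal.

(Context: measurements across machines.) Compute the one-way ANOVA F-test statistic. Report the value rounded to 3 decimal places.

Group means [24.00, 41.75, 46.86], grand mean 37.815
SSB = Σnᵢ(x̄ᵢ−x̄)² = 2284.967; SSW = ΣΣ(x−x̄ᵢ)² = 687.107
MSB = 2284.967/2 = 1142.4835; MSW = 687.107/24 = 28.6295
F = MSB/MSW = 39.9059
df = (2, 24)

test statistic = 39.906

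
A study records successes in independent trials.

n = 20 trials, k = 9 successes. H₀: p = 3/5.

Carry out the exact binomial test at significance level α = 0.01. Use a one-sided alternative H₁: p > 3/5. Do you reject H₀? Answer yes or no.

reject H₀: no

Exact binomial: n=20, k=9, p₀=3/5=0.6000
P(X≥9) from Σ C(n,i)·p₀^i·(1−p₀)^(n−i)
p-value (one-sided, H₁ greater) = 0.94347
At α=0.01: p ≥ α → fail to reject H₀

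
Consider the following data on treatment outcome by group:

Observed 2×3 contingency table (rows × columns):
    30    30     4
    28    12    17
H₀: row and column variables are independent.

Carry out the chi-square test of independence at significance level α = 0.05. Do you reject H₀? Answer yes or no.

Row totals [64, 57], col totals [58, 42, 21], n=121
χ² = (30−30.68)²/30.68 + (30−22.21)²/22.21 + (4−11.11)²/11.11 + (28−27.32)²/27.32 + (12−19.79)²/19.79 + (17−9.89)²/9.89 = 15.4777
df = 2
p-value (upper-tail) = 0.00044
At α=0.05: p < α → reject H₀

reject H₀: yes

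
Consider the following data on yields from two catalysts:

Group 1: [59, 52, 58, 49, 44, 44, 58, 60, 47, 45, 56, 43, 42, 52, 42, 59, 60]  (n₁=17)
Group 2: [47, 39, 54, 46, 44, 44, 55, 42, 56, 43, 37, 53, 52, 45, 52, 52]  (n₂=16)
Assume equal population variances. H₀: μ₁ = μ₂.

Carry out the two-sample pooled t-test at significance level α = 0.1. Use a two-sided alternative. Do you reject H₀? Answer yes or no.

reject H₀: no

x̄₁=51.176, s₁=7.047, n₁=17
x̄₂=47.562, s₂=5.933, n₂=16
s_p² = [16·7.047² + 15·5.933²]/31 = 42.6583
SE = √(s_p²·(1/17+1/16)) = 2.2750
t = (51.176−47.562)/2.2750 = 1.5886
df = 31
p-value (two-sided) = 0.12230
At α=0.1: p ≥ α → fail to reject H₀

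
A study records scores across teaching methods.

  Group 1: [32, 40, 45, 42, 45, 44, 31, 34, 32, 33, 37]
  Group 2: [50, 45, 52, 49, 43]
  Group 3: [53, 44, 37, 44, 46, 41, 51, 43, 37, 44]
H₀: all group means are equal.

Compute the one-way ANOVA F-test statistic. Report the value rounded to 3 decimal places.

Group means [37.73, 47.80, 44.00], grand mean 42.077
SSB = Σnᵢ(x̄ᵢ−x̄)² = 408.864; SSW = ΣΣ(x−x̄ᵢ)² = 612.982
MSB = 408.864/2 = 204.4322; MSW = 612.982/23 = 26.6514
F = MSB/MSW = 7.6706
df = (2, 23)

test statistic = 7.671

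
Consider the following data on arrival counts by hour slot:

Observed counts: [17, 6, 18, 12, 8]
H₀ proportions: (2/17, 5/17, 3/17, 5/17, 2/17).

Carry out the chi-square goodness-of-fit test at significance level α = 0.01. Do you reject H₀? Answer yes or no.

reject H₀: yes

n = 61; E_i = n·p_i = [7.18, 17.94, 10.76, 17.94, 7.18]
χ² = (17−7.18)²/7.18 + (6−17.94)²/17.94 + (18−10.76)²/10.76 + (12−17.94)²/17.94 + (8−7.18)²/7.18 = 28.3197
df = 4
p-value (upper-tail) = 0.00001
At α=0.01: p < α → reject H₀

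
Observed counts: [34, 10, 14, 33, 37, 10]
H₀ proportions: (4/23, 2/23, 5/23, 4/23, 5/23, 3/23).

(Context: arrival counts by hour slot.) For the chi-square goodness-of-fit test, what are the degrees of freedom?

df = k − 1 = 6 − 1 = 5

degrees of freedom = 5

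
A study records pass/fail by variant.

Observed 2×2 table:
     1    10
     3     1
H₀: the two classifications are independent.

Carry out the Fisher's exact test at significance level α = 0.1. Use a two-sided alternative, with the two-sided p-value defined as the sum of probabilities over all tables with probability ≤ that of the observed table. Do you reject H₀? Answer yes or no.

Margins: r₁=11, r₂=4, c₁=4, c₂=11, n=15
p_obs = C(11,1)·C(4,3)/C(15,4); sum pmf over tables with pmf ≤ p_obs
p-value (two-sided) = 0.03297
At α=0.1: p < α → reject H₀

reject H₀: yes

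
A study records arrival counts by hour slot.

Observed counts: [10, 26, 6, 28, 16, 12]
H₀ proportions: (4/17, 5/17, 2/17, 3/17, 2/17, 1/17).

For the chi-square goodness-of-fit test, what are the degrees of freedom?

df = k − 1 = 6 − 1 = 5

degrees of freedom = 5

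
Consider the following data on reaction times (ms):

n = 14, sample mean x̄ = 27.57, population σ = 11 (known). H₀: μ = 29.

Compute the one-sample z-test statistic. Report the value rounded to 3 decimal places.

SE = σ/√n = 11/√14 = 2.9399
z = (x̄−μ₀)/SE = (27.57−29)/2.9399 = -0.4864

test statistic = -0.486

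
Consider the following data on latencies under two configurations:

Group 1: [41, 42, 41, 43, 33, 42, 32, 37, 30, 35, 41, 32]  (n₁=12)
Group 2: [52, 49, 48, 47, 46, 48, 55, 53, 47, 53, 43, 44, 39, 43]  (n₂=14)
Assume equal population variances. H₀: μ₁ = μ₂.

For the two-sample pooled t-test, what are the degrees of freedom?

df = n₁ + n₂ − 2 = 12 + 14 − 2 = 24

degrees of freedom = 24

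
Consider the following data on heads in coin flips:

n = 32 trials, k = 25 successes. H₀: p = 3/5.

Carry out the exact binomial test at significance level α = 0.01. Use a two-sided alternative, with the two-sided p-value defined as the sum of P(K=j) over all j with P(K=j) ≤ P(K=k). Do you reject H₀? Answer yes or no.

Exact binomial: n=32, k=25, p₀=3/5=0.6000
P(X=j) = C(n,j)·p₀^j·(1−p₀)^(n−j); p = Σ P(X=j) over j with P(X=j) ≤ P(X=25)
p-value (two-sided) = 0.04570
At α=0.01: p ≥ α → fail to reject H₀

reject H₀: no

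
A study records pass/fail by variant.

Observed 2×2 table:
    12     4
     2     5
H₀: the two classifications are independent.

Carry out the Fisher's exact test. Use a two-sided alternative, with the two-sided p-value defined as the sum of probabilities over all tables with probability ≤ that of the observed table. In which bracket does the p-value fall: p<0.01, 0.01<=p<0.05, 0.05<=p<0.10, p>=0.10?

Margins: r₁=16, r₂=7, c₁=14, c₂=9, n=23
p_obs = C(16,12)·C(7,2)/C(23,14); sum pmf over tables with pmf ≤ p_obs
p-value (two-sided) = 0.06571
→ bracket: 0.05<=p<0.10

p-value bracket: 0.05<=p<0.10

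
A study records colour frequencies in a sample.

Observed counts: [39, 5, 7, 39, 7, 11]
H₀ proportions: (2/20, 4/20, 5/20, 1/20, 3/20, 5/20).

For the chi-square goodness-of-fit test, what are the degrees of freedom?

df = k − 1 = 6 − 1 = 5

degrees of freedom = 5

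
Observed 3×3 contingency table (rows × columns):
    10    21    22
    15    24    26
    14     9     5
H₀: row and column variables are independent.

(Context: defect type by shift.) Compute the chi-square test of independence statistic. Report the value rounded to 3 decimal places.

Row totals [53, 65, 28], col totals [39, 54, 53], n=146
χ² = (10−14.16)²/14.16 + (21−19.60)²/19.60 + (22−19.24)²/19.24 + (15−17.36)²/17.36 + (24−24.04)²/24.04 + (26−23.60)²/23.60 + (14−7.48)²/7.48 + (9−10.36)²/10.36 + (5−10.16)²/10.16 = 10.7693
df = 4

test statistic = 10.769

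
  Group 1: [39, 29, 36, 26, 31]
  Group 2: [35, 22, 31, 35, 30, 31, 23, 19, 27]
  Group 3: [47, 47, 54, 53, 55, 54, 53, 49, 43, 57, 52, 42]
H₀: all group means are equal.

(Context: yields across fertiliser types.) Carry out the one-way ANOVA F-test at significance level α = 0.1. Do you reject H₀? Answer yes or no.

reject H₀: yes

Group means [32.20, 28.11, 50.50], grand mean 39.231
SSB = Σnᵢ(x̄ᵢ−x̄)² = 2883.926; SSW = ΣΣ(x−x̄ᵢ)² = 630.689
MSB = 2883.926/2 = 1441.9632; MSW = 630.689/23 = 27.4213
F = MSB/MSW = 52.5856
df = (2, 23)
p-value (upper-tail) = 0.00000
At α=0.1: p < α → reject H₀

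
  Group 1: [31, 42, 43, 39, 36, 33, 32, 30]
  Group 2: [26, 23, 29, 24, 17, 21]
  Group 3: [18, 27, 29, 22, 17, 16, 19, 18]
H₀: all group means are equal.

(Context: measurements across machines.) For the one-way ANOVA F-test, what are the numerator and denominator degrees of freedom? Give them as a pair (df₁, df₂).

degrees of freedom = [2, 19]

k = 3 groups, N = 22 total
df = (k−1, N−k) = (3−1, 22−3) = (2, 19)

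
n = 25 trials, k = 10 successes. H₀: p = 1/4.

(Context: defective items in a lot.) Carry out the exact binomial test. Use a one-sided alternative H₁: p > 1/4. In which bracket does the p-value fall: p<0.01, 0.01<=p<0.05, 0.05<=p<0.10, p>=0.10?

Exact binomial: n=25, k=10, p₀=1/4=0.2500
P(X≥10) from Σ C(n,i)·p₀^i·(1−p₀)^(n−i)
p-value (one-sided, H₁ greater) = 0.07133
→ bracket: 0.05<=p<0.10

p-value bracket: 0.05<=p<0.10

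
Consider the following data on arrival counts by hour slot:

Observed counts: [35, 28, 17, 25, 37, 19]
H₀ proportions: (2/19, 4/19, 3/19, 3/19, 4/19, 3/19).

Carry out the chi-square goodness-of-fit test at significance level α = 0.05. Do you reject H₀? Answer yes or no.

reject H₀: yes

n = 161; E_i = n·p_i = [16.95, 33.89, 25.42, 25.42, 33.89, 25.42]
χ² = (35−16.95)²/16.95 + (28−33.89)²/33.89 + (17−25.42)²/25.42 + (25−25.42)²/25.42 + (37−33.89)²/33.89 + (19−25.42)²/25.42 = 24.9581
df = 5
p-value (upper-tail) = 0.00014
At α=0.05: p < α → reject H₀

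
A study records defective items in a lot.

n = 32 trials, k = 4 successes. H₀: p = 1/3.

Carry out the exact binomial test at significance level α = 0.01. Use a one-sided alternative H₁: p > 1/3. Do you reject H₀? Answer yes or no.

Exact binomial: n=32, k=4, p₀=1/3=0.3333
P(X≥4) from Σ C(n,i)·p₀^i·(1−p₀)^(n−i)
p-value (one-sided, H₁ greater) = 0.99824
At α=0.01: p ≥ α → fail to reject H₀

reject H₀: no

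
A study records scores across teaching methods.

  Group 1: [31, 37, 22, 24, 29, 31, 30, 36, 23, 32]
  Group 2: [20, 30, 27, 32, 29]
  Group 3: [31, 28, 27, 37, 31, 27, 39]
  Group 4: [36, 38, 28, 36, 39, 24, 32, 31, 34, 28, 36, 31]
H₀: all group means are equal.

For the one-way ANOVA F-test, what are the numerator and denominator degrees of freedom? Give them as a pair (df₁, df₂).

degrees of freedom = [3, 30]

k = 4 groups, N = 34 total
df = (k−1, N−k) = (4−1, 34−4) = (3, 30)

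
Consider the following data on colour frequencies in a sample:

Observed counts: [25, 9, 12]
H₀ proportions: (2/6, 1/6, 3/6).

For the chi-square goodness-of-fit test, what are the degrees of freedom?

df = k − 1 = 3 − 1 = 2

degrees of freedom = 2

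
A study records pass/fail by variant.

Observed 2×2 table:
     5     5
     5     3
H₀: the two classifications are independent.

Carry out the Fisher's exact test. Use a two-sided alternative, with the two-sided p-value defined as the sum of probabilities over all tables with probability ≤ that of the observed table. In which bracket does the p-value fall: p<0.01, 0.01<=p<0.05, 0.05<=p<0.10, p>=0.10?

Margins: r₁=10, r₂=8, c₁=10, c₂=8, n=18
p_obs = C(10,5)·C(8,5)/C(18,10); sum pmf over tables with pmf ≤ p_obs
p-value (two-sided) = 0.66406
→ bracket: p>=0.10

p-value bracket: p>=0.10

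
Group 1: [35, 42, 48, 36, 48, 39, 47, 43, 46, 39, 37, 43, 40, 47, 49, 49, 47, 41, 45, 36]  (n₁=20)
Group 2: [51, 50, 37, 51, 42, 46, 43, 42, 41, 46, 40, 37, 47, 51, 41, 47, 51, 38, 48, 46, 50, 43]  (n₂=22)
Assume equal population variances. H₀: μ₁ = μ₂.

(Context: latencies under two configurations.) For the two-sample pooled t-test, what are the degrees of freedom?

df = n₁ + n₂ − 2 = 20 + 22 − 2 = 40

degrees of freedom = 40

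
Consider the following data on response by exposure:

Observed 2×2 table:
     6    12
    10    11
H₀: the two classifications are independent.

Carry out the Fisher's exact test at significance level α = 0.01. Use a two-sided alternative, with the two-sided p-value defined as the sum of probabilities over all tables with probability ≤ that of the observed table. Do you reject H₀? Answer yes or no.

Margins: r₁=18, r₂=21, c₁=16, c₂=23, n=39
p_obs = C(18,6)·C(21,10)/C(39,16); sum pmf over tables with pmf ≤ p_obs
p-value (two-sided) = 0.51584
At α=0.01: p ≥ α → fail to reject H₀

reject H₀: no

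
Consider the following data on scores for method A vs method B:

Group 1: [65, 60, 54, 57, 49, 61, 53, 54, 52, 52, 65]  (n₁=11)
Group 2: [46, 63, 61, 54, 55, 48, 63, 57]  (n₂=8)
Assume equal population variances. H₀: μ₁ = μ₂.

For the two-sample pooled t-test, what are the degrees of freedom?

degrees of freedom = 17

df = n₁ + n₂ − 2 = 11 + 8 − 2 = 17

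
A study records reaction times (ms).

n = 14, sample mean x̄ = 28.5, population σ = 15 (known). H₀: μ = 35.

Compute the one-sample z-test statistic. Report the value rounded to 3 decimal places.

SE = σ/√n = 15/√14 = 4.0089
z = (x̄−μ₀)/SE = (28.5−35)/4.0089 = -1.6214

test statistic = -1.621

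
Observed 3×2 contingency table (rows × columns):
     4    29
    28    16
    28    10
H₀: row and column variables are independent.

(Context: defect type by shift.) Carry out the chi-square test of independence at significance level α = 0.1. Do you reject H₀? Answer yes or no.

reject H₀: yes

Row totals [33, 44, 38], col totals [60, 55], n=115
χ² = (4−17.22)²/17.22 + (29−15.78)²/15.78 + (28−22.96)²/22.96 + (16−21.04)²/21.04 + (28−19.83)²/19.83 + (10−18.17)²/18.17 = 30.5789
df = 2
p-value (upper-tail) = 0.00000
At α=0.1: p < α → reject H₀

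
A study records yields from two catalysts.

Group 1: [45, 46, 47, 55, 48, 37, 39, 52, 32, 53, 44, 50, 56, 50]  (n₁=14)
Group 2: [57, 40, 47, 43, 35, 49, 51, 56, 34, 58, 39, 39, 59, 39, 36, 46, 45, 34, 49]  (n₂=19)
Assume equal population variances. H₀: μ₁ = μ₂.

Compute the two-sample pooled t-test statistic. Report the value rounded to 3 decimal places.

test statistic = 0.604

x̄₁=46.714, s₁=6.944, n₁=14
x̄₂=45.053, s₂=8.376, n₂=19
s_p² = [13·6.944² + 18·8.376²]/31 = 60.9614
SE = √(s_p²·(1/14+1/19)) = 2.7501
t = (46.714−45.053)/2.7501 = 0.6042
df = 31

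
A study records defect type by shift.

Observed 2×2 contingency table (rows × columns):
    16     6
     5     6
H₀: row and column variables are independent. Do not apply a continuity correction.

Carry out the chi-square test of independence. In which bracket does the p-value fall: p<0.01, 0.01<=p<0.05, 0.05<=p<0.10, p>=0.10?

p-value bracket: p>=0.10

Row totals [22, 11], col totals [21, 12], n=33
χ² = (16−14.00)²/14.00 + (6−8.00)²/8.00 + (5−7.00)²/7.00 + (6−4.00)²/4.00 = 2.3571
df = 1
p-value (upper-tail) = 0.12471
→ bracket: p>=0.10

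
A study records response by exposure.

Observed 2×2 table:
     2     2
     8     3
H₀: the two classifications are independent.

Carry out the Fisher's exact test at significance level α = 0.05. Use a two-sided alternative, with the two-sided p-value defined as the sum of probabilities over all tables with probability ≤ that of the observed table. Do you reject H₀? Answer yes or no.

reject H₀: no

Margins: r₁=4, r₂=11, c₁=10, c₂=5, n=15
p_obs = C(4,2)·C(11,8)/C(15,10); sum pmf over tables with pmf ≤ p_obs
p-value (two-sided) = 0.56044
At α=0.05: p ≥ α → fail to reject H₀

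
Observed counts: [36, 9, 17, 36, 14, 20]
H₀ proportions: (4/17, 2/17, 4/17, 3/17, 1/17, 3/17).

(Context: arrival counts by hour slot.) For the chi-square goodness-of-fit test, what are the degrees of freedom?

degrees of freedom = 5

df = k − 1 = 6 − 1 = 5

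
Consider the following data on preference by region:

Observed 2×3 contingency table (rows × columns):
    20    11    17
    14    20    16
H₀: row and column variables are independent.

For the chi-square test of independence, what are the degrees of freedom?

degrees of freedom = 2

df = (r−1)(c−1) = (2−1)·(3−1) = 2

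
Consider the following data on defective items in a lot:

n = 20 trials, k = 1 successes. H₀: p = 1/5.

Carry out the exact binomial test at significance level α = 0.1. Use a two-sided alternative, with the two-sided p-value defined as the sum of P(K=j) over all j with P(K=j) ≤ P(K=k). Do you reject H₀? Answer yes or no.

Exact binomial: n=20, k=1, p₀=1/5=0.2000
P(X=j) = C(n,j)·p₀^j·(1−p₀)^(n−j); p = Σ P(X=j) over j with P(X=j) ≤ P(X=1)
p-value (two-sided) = 0.15587
At α=0.1: p ≥ α → fail to reject H₀

reject H₀: no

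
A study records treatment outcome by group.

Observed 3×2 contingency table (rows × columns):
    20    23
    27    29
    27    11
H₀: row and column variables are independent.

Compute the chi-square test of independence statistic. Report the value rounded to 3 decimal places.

test statistic = 6.174

Row totals [43, 56, 38], col totals [74, 63], n=137
χ² = (20−23.23)²/23.23 + (23−19.77)²/19.77 + (27−30.25)²/30.25 + (29−25.75)²/25.75 + (27−20.53)²/20.53 + (11−17.47)²/17.47 = 6.1742
df = 2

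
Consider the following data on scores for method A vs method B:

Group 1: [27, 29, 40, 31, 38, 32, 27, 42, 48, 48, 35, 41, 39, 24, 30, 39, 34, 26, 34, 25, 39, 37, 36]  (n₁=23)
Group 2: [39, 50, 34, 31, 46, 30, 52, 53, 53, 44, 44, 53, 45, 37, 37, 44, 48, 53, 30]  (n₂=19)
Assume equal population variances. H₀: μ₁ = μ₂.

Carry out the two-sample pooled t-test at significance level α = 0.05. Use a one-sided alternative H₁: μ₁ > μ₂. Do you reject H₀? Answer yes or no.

reject H₀: no

x̄₁=34.826, s₁=6.833, n₁=23
x̄₂=43.316, s₂=8.233, n₂=19
s_p² = [22·6.833² + 18·8.233²]/40 = 56.1852
SE = √(s_p²·(1/23+1/19)) = 2.3238
t = (34.826−43.316)/2.3238 = -3.6534
df = 40
p-value (one-sided, H₁ greater) = 0.99963
At α=0.05: p ≥ α → fail to reject H₀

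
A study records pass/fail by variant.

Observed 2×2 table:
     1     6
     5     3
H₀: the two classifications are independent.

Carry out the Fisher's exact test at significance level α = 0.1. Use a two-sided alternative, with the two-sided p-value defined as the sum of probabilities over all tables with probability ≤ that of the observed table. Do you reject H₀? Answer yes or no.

Margins: r₁=7, r₂=8, c₁=6, c₂=9, n=15
p_obs = C(7,1)·C(8,5)/C(15,6); sum pmf over tables with pmf ≤ p_obs
p-value (two-sided) = 0.11888
At α=0.1: p ≥ α → fail to reject H₀

reject H₀: no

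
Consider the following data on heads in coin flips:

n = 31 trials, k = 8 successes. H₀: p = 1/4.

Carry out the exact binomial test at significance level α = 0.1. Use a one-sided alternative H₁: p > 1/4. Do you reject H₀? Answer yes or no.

reject H₀: no

Exact binomial: n=31, k=8, p₀=1/4=0.2500
P(X≥8) from Σ C(n,i)·p₀^i·(1−p₀)^(n−i)
p-value (one-sided, H₁ greater) = 0.52727
At α=0.1: p ≥ α → fail to reject H₀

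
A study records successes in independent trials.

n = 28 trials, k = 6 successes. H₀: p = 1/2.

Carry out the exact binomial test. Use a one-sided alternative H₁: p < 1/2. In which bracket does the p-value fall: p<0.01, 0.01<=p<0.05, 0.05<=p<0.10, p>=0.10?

Exact binomial: n=28, k=6, p₀=1/2=0.5000
P(X≤6) from Σ C(n,i)·p₀^i·(1−p₀)^(n−i)
p-value (one-sided, H₁ less) = 0.00186
→ bracket: p<0.01

p-value bracket: p<0.01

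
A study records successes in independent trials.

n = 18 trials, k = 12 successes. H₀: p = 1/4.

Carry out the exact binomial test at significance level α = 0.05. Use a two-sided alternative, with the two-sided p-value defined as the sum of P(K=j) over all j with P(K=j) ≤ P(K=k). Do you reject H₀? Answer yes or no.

reject H₀: yes

Exact binomial: n=18, k=12, p₀=1/4=0.2500
P(X=j) = C(n,j)·p₀^j·(1−p₀)^(n−j); p = Σ P(X=j) over j with P(X=j) ≤ P(X=12)
p-value (two-sided) = 0.00023
At α=0.05: p < α → reject H₀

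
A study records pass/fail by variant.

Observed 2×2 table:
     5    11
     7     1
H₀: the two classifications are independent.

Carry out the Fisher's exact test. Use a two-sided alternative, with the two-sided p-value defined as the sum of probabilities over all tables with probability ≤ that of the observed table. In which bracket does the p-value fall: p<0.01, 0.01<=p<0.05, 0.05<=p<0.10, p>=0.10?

Margins: r₁=16, r₂=8, c₁=12, c₂=12, n=24
p_obs = C(16,5)·C(8,7)/C(24,12); sum pmf over tables with pmf ≤ p_obs
p-value (two-sided) = 0.02719
→ bracket: 0.01<=p<0.05

p-value bracket: 0.01<=p<0.05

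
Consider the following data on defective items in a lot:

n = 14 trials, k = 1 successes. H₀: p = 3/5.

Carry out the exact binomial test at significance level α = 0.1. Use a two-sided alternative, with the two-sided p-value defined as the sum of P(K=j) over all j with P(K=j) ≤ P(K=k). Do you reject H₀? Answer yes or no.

Exact binomial: n=14, k=1, p₀=3/5=0.6000
P(X=j) = C(n,j)·p₀^j·(1−p₀)^(n−j); p = Σ P(X=j) over j with P(X=j) ≤ P(X=1)
p-value (two-sided) = 0.00006
At α=0.1: p < α → reject H₀

reject H₀: yes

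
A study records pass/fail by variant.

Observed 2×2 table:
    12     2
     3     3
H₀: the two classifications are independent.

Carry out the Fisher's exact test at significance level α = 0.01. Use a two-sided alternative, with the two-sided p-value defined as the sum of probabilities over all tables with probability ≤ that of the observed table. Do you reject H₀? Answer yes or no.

reject H₀: no

Margins: r₁=14, r₂=6, c₁=15, c₂=5, n=20
p_obs = C(14,12)·C(6,3)/C(20,15); sum pmf over tables with pmf ≤ p_obs
p-value (two-sided) = 0.13132
At α=0.01: p ≥ α → fail to reject H₀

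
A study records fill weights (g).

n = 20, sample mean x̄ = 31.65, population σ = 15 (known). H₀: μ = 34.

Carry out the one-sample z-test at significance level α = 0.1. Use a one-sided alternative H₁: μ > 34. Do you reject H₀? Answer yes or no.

SE = σ/√n = 15/√20 = 3.3541
z = (x̄−μ₀)/SE = (31.65−34)/3.3541 = -0.7006
p-value (one-sided, H₁ greater) = 0.75823
At α=0.1: p ≥ α → fail to reject H₀

reject H₀: no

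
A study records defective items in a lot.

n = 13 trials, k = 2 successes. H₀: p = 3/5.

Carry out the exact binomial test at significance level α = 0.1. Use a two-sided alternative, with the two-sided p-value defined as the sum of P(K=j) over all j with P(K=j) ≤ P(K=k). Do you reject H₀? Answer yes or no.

Exact binomial: n=13, k=2, p₀=3/5=0.6000
P(X=j) = C(n,j)·p₀^j·(1−p₀)^(n−j); p = Σ P(X=j) over j with P(X=j) ≤ P(X=2)
p-value (two-sided) = 0.00132
At α=0.1: p < α → reject H₀

reject H₀: yes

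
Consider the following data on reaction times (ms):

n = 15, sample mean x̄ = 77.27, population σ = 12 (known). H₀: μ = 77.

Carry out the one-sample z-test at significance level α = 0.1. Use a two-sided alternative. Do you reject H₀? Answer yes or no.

SE = σ/√n = 12/√15 = 3.0984
z = (x̄−μ₀)/SE = (77.27−77)/3.0984 = 0.0871
p-value (two-sided) = 0.93056
At α=0.1: p ≥ α → fail to reject H₀

reject H₀: no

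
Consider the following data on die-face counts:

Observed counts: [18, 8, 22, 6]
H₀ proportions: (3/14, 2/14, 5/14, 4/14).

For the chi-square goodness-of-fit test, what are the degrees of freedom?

degrees of freedom = 3

df = k − 1 = 4 − 1 = 3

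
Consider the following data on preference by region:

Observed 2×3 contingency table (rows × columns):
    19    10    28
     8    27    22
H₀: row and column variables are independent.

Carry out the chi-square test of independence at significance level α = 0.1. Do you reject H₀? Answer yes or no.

Row totals [57, 57], col totals [27, 37, 50], n=114
χ² = (19−13.50)²/13.50 + (10−18.50)²/18.50 + (28−25.00)²/25.00 + (8−13.50)²/13.50 + (27−18.50)²/18.50 + (22−25.00)²/25.00 = 13.0123
df = 2
p-value (upper-tail) = 0.00149
At α=0.1: p < α → reject H₀

reject H₀: yes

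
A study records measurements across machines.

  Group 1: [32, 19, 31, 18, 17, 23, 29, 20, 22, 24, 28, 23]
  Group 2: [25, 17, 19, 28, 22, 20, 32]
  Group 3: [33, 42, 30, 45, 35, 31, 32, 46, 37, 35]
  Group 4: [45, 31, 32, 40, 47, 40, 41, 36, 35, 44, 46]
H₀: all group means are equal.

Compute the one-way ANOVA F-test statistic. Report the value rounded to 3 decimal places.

test statistic = 24.418

Group means [23.83, 23.29, 36.60, 39.73], grand mean 31.300
SSB = Σnᵢ(x̄ᵢ−x̄)² = 2180.723; SSW = ΣΣ(x−x̄ᵢ)² = 1071.677
MSB = 2180.723/3 = 726.9076; MSW = 1071.677/36 = 29.7688
F = MSB/MSW = 24.4184
df = (3, 36)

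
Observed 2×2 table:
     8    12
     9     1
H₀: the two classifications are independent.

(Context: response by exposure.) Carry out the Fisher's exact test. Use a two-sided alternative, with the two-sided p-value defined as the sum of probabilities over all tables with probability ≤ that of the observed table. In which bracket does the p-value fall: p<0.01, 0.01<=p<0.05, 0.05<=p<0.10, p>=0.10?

p-value bracket: 0.01<=p<0.05

Margins: r₁=20, r₂=10, c₁=17, c₂=13, n=30
p_obs = C(20,8)·C(10,9)/C(30,17); sum pmf over tables with pmf ≤ p_obs
p-value (two-sided) = 0.01741
→ bracket: 0.01<=p<0.05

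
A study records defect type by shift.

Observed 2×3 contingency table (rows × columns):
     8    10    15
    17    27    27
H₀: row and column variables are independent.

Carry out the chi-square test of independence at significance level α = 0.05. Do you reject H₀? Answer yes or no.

Row totals [33, 71], col totals [25, 37, 42], n=104
χ² = (8−7.93)²/7.93 + (10−11.74)²/11.74 + (15−13.33)²/13.33 + (17−17.07)²/17.07 + (27−25.26)²/25.26 + (27−28.67)²/28.67 = 0.6864
df = 2
p-value (upper-tail) = 0.70949
At α=0.05: p ≥ α → fail to reject H₀

reject H₀: no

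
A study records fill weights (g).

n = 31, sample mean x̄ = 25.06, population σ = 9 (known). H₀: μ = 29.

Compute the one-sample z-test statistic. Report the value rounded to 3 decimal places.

SE = σ/√n = 9/√31 = 1.6164
z = (x̄−μ₀)/SE = (25.06−29)/1.6164 = -2.4374

test statistic = -2.437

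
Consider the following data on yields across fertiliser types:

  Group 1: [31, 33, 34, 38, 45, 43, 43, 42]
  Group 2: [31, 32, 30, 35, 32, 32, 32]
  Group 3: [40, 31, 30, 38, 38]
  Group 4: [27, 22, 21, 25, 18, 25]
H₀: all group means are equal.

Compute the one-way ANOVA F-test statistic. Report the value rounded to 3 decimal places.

test statistic = 18.383

Group means [38.62, 32.00, 35.40, 23.00], grand mean 32.615
SSB = Σnᵢ(x̄ᵢ−x̄)² = 885.079; SSW = ΣΣ(x−x̄ᵢ)² = 353.075
MSB = 885.079/3 = 295.0263; MSW = 353.075/22 = 16.0489
F = MSB/MSW = 18.3830
df = (3, 22)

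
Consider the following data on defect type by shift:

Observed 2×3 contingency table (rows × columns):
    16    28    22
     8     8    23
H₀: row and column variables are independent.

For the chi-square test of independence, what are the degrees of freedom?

degrees of freedom = 2

df = (r−1)(c−1) = (2−1)·(3−1) = 2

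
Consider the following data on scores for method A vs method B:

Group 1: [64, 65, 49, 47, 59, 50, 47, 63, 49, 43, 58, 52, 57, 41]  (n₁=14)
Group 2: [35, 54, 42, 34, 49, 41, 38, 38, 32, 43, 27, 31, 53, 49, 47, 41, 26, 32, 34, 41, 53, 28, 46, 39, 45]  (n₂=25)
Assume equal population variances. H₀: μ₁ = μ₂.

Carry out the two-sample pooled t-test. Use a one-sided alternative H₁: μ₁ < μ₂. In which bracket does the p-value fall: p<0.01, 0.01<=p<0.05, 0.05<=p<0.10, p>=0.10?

x̄₁=53.143, s₁=7.843, n₁=14
x̄₂=39.920, s₂=8.281, n₂=25
s_p² = [13·7.843² + 24·8.281²]/37 = 66.0961
SE = √(s_p²·(1/14+1/25)) = 2.7139
t = (53.143−39.920)/2.7139 = 4.8724
df = 37
p-value (one-sided, H₁ less) = 0.99999
→ bracket: p>=0.10

p-value bracket: p>=0.10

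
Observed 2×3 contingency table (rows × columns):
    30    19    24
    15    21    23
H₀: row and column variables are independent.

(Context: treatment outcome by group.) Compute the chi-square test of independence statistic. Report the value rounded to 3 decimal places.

Row totals [73, 59], col totals [45, 40, 47], n=132
χ² = (30−24.89)²/24.89 + (19−22.12)²/22.12 + (24−25.99)²/25.99 + (15−20.11)²/20.11 + (21−17.88)²/17.88 + (23−21.01)²/21.01 = 3.6778
df = 2

test statistic = 3.678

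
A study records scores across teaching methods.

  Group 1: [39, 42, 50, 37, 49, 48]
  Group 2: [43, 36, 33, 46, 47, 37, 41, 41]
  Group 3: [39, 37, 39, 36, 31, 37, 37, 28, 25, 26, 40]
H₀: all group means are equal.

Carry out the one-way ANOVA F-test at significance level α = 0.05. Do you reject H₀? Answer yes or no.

Group means [44.17, 40.50, 34.09], grand mean 38.560
SSB = Σnᵢ(x̄ᵢ−x̄)² = 438.418; SSW = ΣΣ(x−x̄ᵢ)² = 629.742
MSB = 438.418/2 = 219.2088; MSW = 629.742/22 = 28.6247
F = MSB/MSW = 7.6580
df = (2, 22)
p-value (upper-tail) = 0.00299
At α=0.05: p < α → reject H₀

reject H₀: yes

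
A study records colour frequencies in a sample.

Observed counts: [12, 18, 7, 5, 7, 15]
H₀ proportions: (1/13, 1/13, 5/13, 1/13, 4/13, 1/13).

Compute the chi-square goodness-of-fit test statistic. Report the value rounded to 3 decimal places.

test statistic = 86.323

n = 64; E_i = n·p_i = [4.92, 4.92, 24.62, 4.92, 19.69, 4.92]
χ² = (12−4.92)²/4.92 + (18−4.92)²/4.92 + (7−24.62)²/24.62 + (5−4.92)²/4.92 + (7−19.69)²/19.69 + (15−4.92)²/4.92 = 86.3227
df = 5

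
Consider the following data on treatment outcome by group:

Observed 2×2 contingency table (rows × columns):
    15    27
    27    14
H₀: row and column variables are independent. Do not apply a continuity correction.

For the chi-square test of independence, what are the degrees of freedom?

degrees of freedom = 1

df = (r−1)(c−1) = (2−1)·(2−1) = 1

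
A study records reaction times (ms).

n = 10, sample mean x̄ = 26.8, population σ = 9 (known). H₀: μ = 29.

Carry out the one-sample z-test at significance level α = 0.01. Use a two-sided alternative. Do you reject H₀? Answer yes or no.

SE = σ/√n = 9/√10 = 2.8460
z = (x̄−μ₀)/SE = (26.8−29)/2.8460 = -0.7730
p-value (two-sided) = 0.43952
At α=0.01: p ≥ α → fail to reject H₀

reject H₀: no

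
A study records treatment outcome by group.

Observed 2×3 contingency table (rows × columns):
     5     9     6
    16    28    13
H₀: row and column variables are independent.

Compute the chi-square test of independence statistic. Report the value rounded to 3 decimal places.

test statistic = 0.414

Row totals [20, 57], col totals [21, 37, 19], n=77
χ² = (5−5.45)²/5.45 + (9−9.61)²/9.61 + (6−4.94)²/4.94 + (16−15.55)²/15.55 + (28−27.39)²/27.39 + (13−14.06)²/14.06 = 0.4140
df = 2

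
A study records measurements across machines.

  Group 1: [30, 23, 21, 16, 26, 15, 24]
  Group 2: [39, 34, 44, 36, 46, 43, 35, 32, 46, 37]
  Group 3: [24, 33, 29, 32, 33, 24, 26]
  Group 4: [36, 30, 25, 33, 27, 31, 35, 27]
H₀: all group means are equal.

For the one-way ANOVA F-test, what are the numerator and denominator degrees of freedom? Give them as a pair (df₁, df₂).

k = 4 groups, N = 32 total
df = (k−1, N−k) = (4−1, 32−4) = (3, 28)

degrees of freedom = [3, 28]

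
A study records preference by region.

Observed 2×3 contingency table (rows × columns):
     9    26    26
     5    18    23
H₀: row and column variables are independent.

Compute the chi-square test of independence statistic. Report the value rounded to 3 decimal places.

Row totals [61, 46], col totals [14, 44, 49], n=107
χ² = (9−7.98)²/7.98 + (26−25.08)²/25.08 + (26−27.93)²/27.93 + (5−6.02)²/6.02 + (18−18.92)²/18.92 + (23−21.07)²/21.07 = 0.6919
df = 2

test statistic = 0.692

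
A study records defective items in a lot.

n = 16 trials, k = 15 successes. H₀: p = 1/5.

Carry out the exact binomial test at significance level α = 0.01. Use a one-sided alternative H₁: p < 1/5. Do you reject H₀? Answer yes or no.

Exact binomial: n=16, k=15, p₀=1/5=0.2000
P(X≤15) from Σ C(n,i)·p₀^i·(1−p₀)^(n−i)
p-value (one-sided, H₁ less) = 1.00000
At α=0.01: p ≥ α → fail to reject H₀

reject H₀: no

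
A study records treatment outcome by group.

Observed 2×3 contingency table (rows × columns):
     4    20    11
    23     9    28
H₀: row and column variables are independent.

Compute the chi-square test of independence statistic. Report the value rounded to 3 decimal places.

Row totals [35, 60], col totals [27, 29, 39], n=95
χ² = (4−9.95)²/9.95 + (20−10.68)²/10.68 + (11−14.37)²/14.37 + (23−17.05)²/17.05 + (9−18.32)²/18.32 + (28−24.63)²/24.63 = 19.7412
df = 2

test statistic = 19.741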